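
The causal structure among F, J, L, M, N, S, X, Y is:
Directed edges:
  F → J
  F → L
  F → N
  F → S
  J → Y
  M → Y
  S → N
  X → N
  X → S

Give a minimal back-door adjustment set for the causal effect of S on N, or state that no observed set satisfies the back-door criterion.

desc(S)\{S}={N}; candidates ⊆ {F,J,L,M,X,Y}.
size 0: {}; under {} S still reaches {F,J,L,N,X,Y} ∋ N.
size 1: {F}, {J}, {L} …(+3); under {F} S still reaches {N,X} ∋ N.
{F,X}: S⊥N given {F,X} in G with S→· removed — back-door holds.

S→N: minimal back-door set {F, X}.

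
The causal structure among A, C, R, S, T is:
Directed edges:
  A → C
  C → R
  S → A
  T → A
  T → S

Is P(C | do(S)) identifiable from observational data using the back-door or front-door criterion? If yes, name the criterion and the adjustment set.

desc(S)\{S}={A,C,R}; candidates ⊆ {T}.
size 0: {}; under {} S still reaches {A,C,R,T} ∋ C.
{T}: S⊥C given {T} in G with S→· removed — back-door holds.
P(C|do(S)) = Σ_{T} P(C|S,T)·P(T).

P(C|do(S)): backdoor, adjust for {T}.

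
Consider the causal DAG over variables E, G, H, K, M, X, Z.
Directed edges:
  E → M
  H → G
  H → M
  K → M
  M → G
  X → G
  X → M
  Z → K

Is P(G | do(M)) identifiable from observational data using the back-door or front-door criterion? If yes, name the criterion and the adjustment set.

desc(M)\{M}={G}; candidates ⊆ {E,H,K,X,Z}.
size 0: {}; under {} M still reaches {E,G,H,K,X,Z} ∋ G.
size 1: {E}, {H}, {K} …(+2); under {E} M still reaches {G,H,K,X,Z} ∋ G.
{H,X}: M⊥G given {H,X} in G with M→· removed — back-door holds.
P(G|do(M)) = Σ_{H,X} P(G|M,H,X)·P(H,X).

P(G|do(M)): backdoor, adjust for {H, X}.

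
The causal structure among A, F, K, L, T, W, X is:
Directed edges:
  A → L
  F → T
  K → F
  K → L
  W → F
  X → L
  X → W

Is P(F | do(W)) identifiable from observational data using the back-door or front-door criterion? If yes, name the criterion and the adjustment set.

P(F|do(W)): backdoor, adjust for ∅.

desc(W)\{W}={F,T}; candidates ⊆ {A,K,L,X}.
∅: W⊥F given ∅ in G with W→· removed — back-door holds.
P(F|do(W)) = P(F|W) — no adjustment needed.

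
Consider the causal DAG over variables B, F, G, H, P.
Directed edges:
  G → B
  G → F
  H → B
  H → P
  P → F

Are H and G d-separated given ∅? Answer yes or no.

Yes — H ⊥ G | ∅.

Bayes-Ball from H | ∅ reaches {B,F,P}.
G ∉ reach(H|∅) ⇒ H ⊥ G | ∅.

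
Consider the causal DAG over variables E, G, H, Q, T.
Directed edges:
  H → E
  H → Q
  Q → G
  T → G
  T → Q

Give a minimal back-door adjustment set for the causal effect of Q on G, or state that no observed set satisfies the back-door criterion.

desc(Q)\{Q}={G}; candidates ⊆ {E,H,T}.
size 0: {}; under {} Q still reaches {E,G,H,T} ∋ G.
{T}: Q⊥G given {T} in G with Q→· removed — back-door holds.

Q→G: minimal back-door set {T}.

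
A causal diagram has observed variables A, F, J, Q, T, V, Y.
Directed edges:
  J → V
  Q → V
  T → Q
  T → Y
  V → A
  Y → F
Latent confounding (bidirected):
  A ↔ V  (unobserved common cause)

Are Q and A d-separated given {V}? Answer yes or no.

Bayes-Ball from Q | {V} reaches {A,F,J,T,Y}.
A ∈ reach(Q|{V}) ⇒ Q ⊥̸ A | {V}.

No — Q and A are d-connected given {V}.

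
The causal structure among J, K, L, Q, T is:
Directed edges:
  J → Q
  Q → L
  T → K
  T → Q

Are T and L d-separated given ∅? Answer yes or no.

No — T and L are d-connected given ∅.

Bayes-Ball from T | ∅ reaches {K,L,Q}.
L ∈ reach(T|∅) ⇒ T ⊥̸ L | ∅.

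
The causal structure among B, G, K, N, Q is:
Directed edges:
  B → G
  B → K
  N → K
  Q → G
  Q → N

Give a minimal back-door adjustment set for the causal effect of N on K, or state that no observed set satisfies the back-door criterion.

desc(N)\{N}={K}; candidates ⊆ {B,G,Q}.
∅: N⊥K given ∅ in G with N→· removed — back-door holds.

N→K: minimal back-door set ∅.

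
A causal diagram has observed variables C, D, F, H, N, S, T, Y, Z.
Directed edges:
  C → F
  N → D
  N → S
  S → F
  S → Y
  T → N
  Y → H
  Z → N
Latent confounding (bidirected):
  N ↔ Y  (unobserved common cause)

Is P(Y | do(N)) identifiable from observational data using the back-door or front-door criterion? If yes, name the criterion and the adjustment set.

desc(N)\{N}={D,F,H,S,Y}; candidates ⊆ {C,T,Z}.
N↔Y: latent back-door arc(s) into N.
size 0: {}; under {} N still reaches {H,T,Y,Z} ∋ Y.
size 1: {C}, {T}, {Z}; under {C} N still reaches {H,T,Y,Z} ∋ Y.
size 2: {C,T}, {C,Z}, {T,Z}; under {C,T} N still reaches {H,Y,Z} ∋ Y.
N↔Y cannot be blocked by any observed set — no back-door set.
{S}: (i) intercepts every directed N→Y path; (ii) no back-door N→{S}; (iii) {N} blocks every back-door {S}→Y. Front-door holds.
P(Y|do(N)) = Σ_{S} P(S|N) Σ_{N'} P(Y|S,N')P(N').

P(Y|do(N)): frontdoor, adjust for {S}.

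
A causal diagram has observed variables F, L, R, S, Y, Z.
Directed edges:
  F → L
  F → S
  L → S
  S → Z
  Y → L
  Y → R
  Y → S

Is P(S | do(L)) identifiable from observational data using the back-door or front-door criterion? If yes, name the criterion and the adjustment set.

desc(L)\{L}={S,Z}; candidates ⊆ {F,R,Y}.
size 0: {}; under {} L still reaches {F,R,S,Y,Z} ∋ S.
size 1: {F}, {R}, {Y}; under {F} L still reaches {R,S,Y,Z} ∋ S.
{F,Y}: L⊥S given {F,Y} in G with L→· removed — back-door holds.
P(S|do(L)) = Σ_{F,Y} P(S|L,F,Y)·P(F,Y).

P(S|do(L)): backdoor, adjust for {F, Y}.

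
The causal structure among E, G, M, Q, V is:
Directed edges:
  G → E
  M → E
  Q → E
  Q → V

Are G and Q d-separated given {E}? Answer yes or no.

Bayes-Ball from G | {E} reaches {M,Q,V}.
Q ∈ reach(G|{E}) ⇒ G ⊥̸ Q | {E}.

No — G and Q are d-connected given {E}.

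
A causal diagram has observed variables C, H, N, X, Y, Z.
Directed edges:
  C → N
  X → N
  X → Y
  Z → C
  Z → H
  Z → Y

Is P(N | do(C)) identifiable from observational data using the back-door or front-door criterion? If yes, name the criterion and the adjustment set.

desc(C)\{C}={N}; candidates ⊆ {H,X,Y,Z}.
∅: C⊥N given ∅ in G with C→· removed — back-door holds.
P(N|do(C)) = P(N|C) — no adjustment needed.

P(N|do(C)): backdoor, adjust for ∅.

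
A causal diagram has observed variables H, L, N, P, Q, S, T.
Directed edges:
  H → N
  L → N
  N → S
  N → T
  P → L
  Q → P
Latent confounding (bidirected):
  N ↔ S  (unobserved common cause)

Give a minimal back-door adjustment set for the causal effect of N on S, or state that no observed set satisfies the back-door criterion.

desc(N)\{N}={S,T}; candidates ⊆ {H,L,P,Q}.
N↔S: latent back-door arc(s) into N.
size 0: {}; under {} N still reaches {H,L,P,Q,S} ∋ S.
size 1: {H}, {L}, {P} …(+1); under {H} N still reaches {L,P,Q,S} ∋ S.
size 2: {H,L}, {H,P}, {H,Q} …(+3); under {H,L} N still reaches {S} ∋ S.
N↔S cannot be blocked by any observed set — no back-door set.

N→S: no observed back-door set.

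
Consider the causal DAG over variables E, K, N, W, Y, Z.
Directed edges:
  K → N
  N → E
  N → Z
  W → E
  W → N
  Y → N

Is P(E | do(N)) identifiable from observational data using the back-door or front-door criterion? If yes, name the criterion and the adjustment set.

P(E|do(N)): backdoor, adjust for {W}.

desc(N)\{N}={E,Z}; candidates ⊆ {K,W,Y}.
size 0: {}; under {} N still reaches {E,K,W,Y} ∋ E.
{W}: N⊥E given {W} in G with N→· removed — back-door holds.
P(E|do(N)) = Σ_{W} P(E|N,W)·P(W).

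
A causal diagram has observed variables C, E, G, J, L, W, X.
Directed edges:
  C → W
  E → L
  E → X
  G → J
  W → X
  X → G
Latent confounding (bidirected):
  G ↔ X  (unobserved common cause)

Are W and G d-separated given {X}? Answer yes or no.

No — W and G are d-connected given {X}.

Bayes-Ball from W | {X} reaches {C,E,G,J,L}.
G ∈ reach(W|{X}) ⇒ W ⊥̸ G | {X}.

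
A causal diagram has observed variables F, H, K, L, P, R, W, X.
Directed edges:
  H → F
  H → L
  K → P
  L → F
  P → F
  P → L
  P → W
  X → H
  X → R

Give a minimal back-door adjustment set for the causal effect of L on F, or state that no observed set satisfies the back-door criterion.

L→F: minimal back-door set {H, P}.

desc(L)\{L}={F}; candidates ⊆ {H,K,P,R,W,X}.
size 0: {}; under {} L still reaches {F,H,K,P,R,W,X} ∋ F.
size 1: {H}, {K}, {P} …(+3); under {H} L still reaches {F,K,P,W} ∋ F.
{H,P}: L⊥F given {H,P} in G with L→· removed — back-door holds.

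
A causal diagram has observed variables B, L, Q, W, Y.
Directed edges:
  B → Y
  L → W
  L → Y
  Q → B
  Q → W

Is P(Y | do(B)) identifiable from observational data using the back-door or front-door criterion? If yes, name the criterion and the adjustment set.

desc(B)\{B}={Y}; candidates ⊆ {L,Q,W}.
∅: B⊥Y given ∅ in G with B→· removed — back-door holds.
P(Y|do(B)) = P(Y|B) — no adjustment needed.

P(Y|do(B)): backdoor, adjust for ∅.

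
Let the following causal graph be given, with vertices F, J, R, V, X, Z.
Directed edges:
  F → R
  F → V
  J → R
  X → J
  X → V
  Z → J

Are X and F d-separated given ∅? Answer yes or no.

Bayes-Ball from X | ∅ reaches {J,R,V}.
F ∉ reach(X|∅) ⇒ X ⊥ F | ∅.

Yes — X ⊥ F | ∅.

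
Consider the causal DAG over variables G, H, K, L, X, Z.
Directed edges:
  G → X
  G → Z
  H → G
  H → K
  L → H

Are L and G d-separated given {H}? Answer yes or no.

Yes — L ⊥ G | {H}.

Bayes-Ball from L | {H} reaches ∅.
G ∉ reach(L|{H}) ⇒ L ⊥ G | {H}.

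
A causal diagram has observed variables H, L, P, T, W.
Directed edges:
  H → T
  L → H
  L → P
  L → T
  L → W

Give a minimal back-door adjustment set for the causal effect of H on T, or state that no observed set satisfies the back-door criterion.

desc(H)\{H}={T}; candidates ⊆ {L,P,W}.
size 0: {}; under {} H still reaches {L,P,T,W} ∋ T.
{L}: H⊥T given {L} in G with H→· removed — back-door holds.

H→T: minimal back-door set {L}.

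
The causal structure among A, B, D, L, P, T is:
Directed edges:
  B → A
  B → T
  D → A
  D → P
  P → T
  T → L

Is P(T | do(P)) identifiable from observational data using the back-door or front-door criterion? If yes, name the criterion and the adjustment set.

P(T|do(P)): backdoor, adjust for ∅.

desc(P)\{P}={L,T}; candidates ⊆ {A,B,D}.
∅: P⊥T given ∅ in G with P→· removed — back-door holds.
P(T|do(P)) = P(T|P) — no adjustment needed.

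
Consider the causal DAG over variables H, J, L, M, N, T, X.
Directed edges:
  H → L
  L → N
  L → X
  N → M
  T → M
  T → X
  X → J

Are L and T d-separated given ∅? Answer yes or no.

Yes — L ⊥ T | ∅.

Bayes-Ball from L | ∅ reaches {H,J,M,N,X}.
T ∉ reach(L|∅) ⇒ L ⊥ T | ∅.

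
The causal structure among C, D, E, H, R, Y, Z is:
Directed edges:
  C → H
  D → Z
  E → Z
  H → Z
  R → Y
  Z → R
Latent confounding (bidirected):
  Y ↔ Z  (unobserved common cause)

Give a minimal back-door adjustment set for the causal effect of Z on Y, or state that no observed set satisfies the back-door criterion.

desc(Z)\{Z}={R,Y}; candidates ⊆ {C,D,E,H}.
Z↔Y: latent back-door arc(s) into Z.
size 0: {}; under {} Z still reaches {C,D,E,H,Y} ∋ Y.
size 1: {C}, {D}, {E} …(+1); under {C} Z still reaches {D,E,H,Y} ∋ Y.
size 2: {C,D}, {C,E}, {C,H} …(+3); under {C,D} Z still reaches {E,H,Y} ∋ Y.
Z↔Y cannot be blocked by any observed set — no back-door set.

Z→Y: no observed back-door set.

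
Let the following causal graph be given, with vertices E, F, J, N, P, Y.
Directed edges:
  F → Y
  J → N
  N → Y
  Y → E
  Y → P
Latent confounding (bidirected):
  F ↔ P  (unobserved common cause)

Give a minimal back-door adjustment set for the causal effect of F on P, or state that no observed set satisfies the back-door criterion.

F→P: no observed back-door set.

desc(F)\{F}={E,P,Y}; candidates ⊆ {J,N}.
F↔P: latent back-door arc(s) into F.
size 0: {}; under {} F still reaches {P} ∋ P.
size 1: {J}, {N}; under {J} F still reaches {P} ∋ P.
size 2: {J,N}; under {J,N} F still reaches {P} ∋ P.
F↔P cannot be blocked by any observed set — no back-door set.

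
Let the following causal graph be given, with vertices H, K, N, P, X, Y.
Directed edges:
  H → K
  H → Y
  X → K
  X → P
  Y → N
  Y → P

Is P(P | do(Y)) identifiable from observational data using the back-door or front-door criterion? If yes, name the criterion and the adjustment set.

P(P|do(Y)): backdoor, adjust for ∅.

desc(Y)\{Y}={N,P}; candidates ⊆ {H,K,X}.
∅: Y⊥P given ∅ in G with Y→· removed — back-door holds.
P(P|do(Y)) = P(P|Y) — no adjustment needed.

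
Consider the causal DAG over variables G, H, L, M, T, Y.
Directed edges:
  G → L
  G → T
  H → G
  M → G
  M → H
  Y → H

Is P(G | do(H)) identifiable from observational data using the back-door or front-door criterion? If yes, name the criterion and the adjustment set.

desc(H)\{H}={G,L,T}; candidates ⊆ {M,Y}.
size 0: {}; under {} H still reaches {G,L,M,T,Y} ∋ G.
{M}: H⊥G given {M} in G with H→· removed — back-door holds.
P(G|do(H)) = Σ_{M} P(G|H,M)·P(M).

P(G|do(H)): backdoor, adjust for {M}.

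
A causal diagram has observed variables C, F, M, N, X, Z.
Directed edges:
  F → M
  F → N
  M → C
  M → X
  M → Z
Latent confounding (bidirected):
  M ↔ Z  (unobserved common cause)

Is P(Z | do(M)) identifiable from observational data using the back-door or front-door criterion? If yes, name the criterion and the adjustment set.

desc(M)\{M}={C,X,Z}; candidates ⊆ {F,N}.
M↔Z: latent back-door arc(s) into M.
size 0: {}; under {} M still reaches {F,N,Z} ∋ Z.
size 1: {F}, {N}; under {F} M still reaches {Z} ∋ Z.
size 2: {F,N}; under {F,N} M still reaches {Z} ∋ Z.
M↔Z cannot be blocked by any observed set — no back-door set.
No mediator lies on a directed M→…→Z path.
Neither criterion identifies P(Z|do(M)) in this graph.

P(Z|do(M)): not identifiable (no BD/FD set).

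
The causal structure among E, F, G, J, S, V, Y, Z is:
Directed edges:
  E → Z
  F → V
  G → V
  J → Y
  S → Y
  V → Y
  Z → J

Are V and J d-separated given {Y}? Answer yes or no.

Bayes-Ball from V | {Y} reaches {E,F,G,J,S,Z}.
J ∈ reach(V|{Y}) ⇒ V ⊥̸ J | {Y}.

No — V and J are d-connected given {Y}.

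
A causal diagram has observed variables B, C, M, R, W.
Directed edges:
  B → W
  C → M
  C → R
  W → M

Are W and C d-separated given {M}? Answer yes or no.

Bayes-Ball from W | {M} reaches {B,C,R}.
C ∈ reach(W|{M}) ⇒ W ⊥̸ C | {M}.

No — W and C are d-connected given {M}.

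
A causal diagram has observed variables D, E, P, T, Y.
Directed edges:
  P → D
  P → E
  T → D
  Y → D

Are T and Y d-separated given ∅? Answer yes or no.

Bayes-Ball from T | ∅ reaches {D}.
Y ∉ reach(T|∅) ⇒ T ⊥ Y | ∅.

Yes — T ⊥ Y | ∅.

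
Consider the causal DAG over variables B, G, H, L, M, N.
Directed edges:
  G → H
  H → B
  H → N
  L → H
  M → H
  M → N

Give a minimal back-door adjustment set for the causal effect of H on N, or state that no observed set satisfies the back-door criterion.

H→N: minimal back-door set {M}.

desc(H)\{H}={B,N}; candidates ⊆ {G,L,M}.
size 0: {}; under {} H still reaches {G,L,M,N} ∋ N.
{M}: H⊥N given {M} in G with H→· removed — back-door holds.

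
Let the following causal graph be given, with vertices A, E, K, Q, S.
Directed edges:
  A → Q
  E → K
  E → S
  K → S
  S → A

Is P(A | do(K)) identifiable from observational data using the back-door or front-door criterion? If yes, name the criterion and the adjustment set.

P(A|do(K)): backdoor, adjust for {E}.

desc(K)\{K}={A,Q,S}; candidates ⊆ {E}.
size 0: {}; under {} K still reaches {A,E,Q,S} ∋ A.
{E}: K⊥A given {E} in G with K→· removed — back-door holds.
P(A|do(K)) = Σ_{E} P(A|K,E)·P(E).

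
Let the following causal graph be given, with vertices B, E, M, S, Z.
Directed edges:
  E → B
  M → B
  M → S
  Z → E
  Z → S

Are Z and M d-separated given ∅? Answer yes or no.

Bayes-Ball from Z | ∅ reaches {B,E,S}.
M ∉ reach(Z|∅) ⇒ Z ⊥ M | ∅.

Yes — Z ⊥ M | ∅.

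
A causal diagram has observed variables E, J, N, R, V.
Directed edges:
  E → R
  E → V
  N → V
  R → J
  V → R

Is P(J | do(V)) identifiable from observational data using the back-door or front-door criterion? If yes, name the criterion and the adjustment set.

desc(V)\{V}={J,R}; candidates ⊆ {E,N}.
size 0: {}; under {} V still reaches {E,J,N,R} ∋ J.
{E}: V⊥J given {E} in G with V→· removed — back-door holds.
P(J|do(V)) = Σ_{E} P(J|V,E)·P(E).

P(J|do(V)): backdoor, adjust for {E}.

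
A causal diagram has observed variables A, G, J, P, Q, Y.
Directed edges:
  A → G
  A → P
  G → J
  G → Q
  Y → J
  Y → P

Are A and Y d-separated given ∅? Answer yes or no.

Bayes-Ball from A | ∅ reaches {G,J,P,Q}.
Y ∉ reach(A|∅) ⇒ A ⊥ Y | ∅.

Yes — A ⊥ Y | ∅.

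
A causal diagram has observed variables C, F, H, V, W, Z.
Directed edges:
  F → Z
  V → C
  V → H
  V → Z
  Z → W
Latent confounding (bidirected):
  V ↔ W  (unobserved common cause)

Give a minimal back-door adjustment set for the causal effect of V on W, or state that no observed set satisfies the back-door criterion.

desc(V)\{V}={C,H,W,Z}; candidates ⊆ {F}.
V↔W: latent back-door arc(s) into V.
size 0: {}; under {} V still reaches {W} ∋ W.
size 1: {F}; under {F} V still reaches {W} ∋ W.
V↔W cannot be blocked by any observed set — no back-door set.

V→W: no observed back-door set.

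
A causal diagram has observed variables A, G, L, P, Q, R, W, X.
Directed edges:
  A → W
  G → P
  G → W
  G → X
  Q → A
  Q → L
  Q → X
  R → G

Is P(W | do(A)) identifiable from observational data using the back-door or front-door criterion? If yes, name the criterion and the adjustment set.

P(W|do(A)): backdoor, adjust for ∅.

desc(A)\{A}={W}; candidates ⊆ {G,L,P,Q,R,X}.
∅: A⊥W given ∅ in G with A→· removed — back-door holds.
P(W|do(A)) = P(W|A) — no adjustment needed.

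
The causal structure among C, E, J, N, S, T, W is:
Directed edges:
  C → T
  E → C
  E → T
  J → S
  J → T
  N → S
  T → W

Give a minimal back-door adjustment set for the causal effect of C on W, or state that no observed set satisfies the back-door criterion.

desc(C)\{C}={T,W}; candidates ⊆ {E,J,N,S}.
size 0: {}; under {} C still reaches {E,T,W} ∋ W.
{E}: C⊥W given {E} in G with C→· removed — back-door holds.

C→W: minimal back-door set {E}.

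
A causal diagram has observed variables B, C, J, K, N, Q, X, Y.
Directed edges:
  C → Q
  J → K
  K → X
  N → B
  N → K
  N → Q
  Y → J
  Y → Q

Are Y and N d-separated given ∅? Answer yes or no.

Yes — Y ⊥ N | ∅.

Bayes-Ball from Y | ∅ reaches {J,K,Q,X}.
N ∉ reach(Y|∅) ⇒ Y ⊥ N | ∅.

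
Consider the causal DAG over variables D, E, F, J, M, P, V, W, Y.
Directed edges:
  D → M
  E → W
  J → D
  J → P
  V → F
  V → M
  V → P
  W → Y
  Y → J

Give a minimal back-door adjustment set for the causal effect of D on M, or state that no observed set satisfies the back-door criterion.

D→M: minimal back-door set ∅.

desc(D)\{D}={M}; candidates ⊆ {E,F,J,P,V,W,Y}.
∅: D⊥M given ∅ in G with D→· removed — back-door holds.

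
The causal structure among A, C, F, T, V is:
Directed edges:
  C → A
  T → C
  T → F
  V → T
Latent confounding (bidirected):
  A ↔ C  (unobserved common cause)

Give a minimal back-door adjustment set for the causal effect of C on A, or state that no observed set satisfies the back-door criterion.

C→A: no observed back-door set.

desc(C)\{C}={A}; candidates ⊆ {F,T,V}.
C↔A: latent back-door arc(s) into C.
size 0: {}; under {} C still reaches {A,F,T,V} ∋ A.
size 1: {F}, {T}, {V}; under {F} C still reaches {A,T,V} ∋ A.
size 2: {F,T}, {F,V}, {T,V}; under {F,T} C still reaches {A} ∋ A.
C↔A cannot be blocked by any observed set — no back-door set.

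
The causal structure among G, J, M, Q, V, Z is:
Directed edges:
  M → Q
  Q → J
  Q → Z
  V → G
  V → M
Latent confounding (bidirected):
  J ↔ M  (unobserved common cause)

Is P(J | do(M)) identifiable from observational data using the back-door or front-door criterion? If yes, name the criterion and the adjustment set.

desc(M)\{M}={J,Q,Z}; candidates ⊆ {G,V}.
M↔J: latent back-door arc(s) into M.
size 0: {}; under {} M still reaches {G,J,V} ∋ J.
size 1: {G}, {V}; under {G} M still reaches {J,V} ∋ J.
size 2: {G,V}; under {G,V} M still reaches {J} ∋ J.
M↔J cannot be blocked by any observed set — no back-door set.
{Q}: (i) intercepts every directed M→J path; (ii) no back-door M→{Q}; (iii) {M} blocks every back-door {Q}→J. Front-door holds.
P(J|do(M)) = Σ_{Q} P(Q|M) Σ_{M'} P(J|Q,M')P(M').

P(J|do(M)): frontdoor, adjust for {Q}.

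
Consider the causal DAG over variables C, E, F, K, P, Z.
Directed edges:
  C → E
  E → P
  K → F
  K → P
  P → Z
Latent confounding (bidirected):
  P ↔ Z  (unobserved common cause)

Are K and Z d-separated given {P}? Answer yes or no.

Bayes-Ball from K | {P} reaches {C,E,F,Z}.
Z ∈ reach(K|{P}) ⇒ K ⊥̸ Z | {P}.

No — K and Z are d-connected given {P}.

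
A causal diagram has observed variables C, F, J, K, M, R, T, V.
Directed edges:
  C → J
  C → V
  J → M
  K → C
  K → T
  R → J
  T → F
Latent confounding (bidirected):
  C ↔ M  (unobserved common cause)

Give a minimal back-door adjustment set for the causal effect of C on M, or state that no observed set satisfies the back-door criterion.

desc(C)\{C}={J,M,V}; candidates ⊆ {F,K,R,T}.
C↔M: latent back-door arc(s) into C.
size 0: {}; under {} C still reaches {F,K,M,T} ∋ M.
size 1: {F}, {K}, {R} …(+1); under {F} C still reaches {K,M,T} ∋ M.
size 2: {F,K}, {F,R}, {F,T} …(+3); under {F,K} C still reaches {M} ∋ M.
C↔M cannot be blocked by any observed set — no back-door set.

C→M: no observed back-door set.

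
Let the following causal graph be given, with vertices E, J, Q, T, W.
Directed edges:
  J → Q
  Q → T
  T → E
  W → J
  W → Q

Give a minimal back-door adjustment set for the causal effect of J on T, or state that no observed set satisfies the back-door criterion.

desc(J)\{J}={E,Q,T}; candidates ⊆ {W}.
size 0: {}; under {} J still reaches {E,Q,T,W} ∋ T.
{W}: J⊥T given {W} in G with J→· removed — back-door holds.

J→T: minimal back-door set {W}.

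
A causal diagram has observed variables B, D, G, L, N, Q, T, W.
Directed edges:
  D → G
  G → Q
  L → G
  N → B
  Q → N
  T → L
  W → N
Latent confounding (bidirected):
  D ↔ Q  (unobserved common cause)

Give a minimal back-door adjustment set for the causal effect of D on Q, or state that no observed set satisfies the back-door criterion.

desc(D)\{D}={B,G,N,Q}; candidates ⊆ {L,T,W}.
D↔Q: latent back-door arc(s) into D.
size 0: {}; under {} D still reaches {B,N,Q} ∋ Q.
size 1: {L}, {T}, {W}; under {L} D still reaches {B,N,Q} ∋ Q.
size 2: {L,T}, {L,W}, {T,W}; under {L,T} D still reaches {B,N,Q} ∋ Q.
D↔Q cannot be blocked by any observed set — no back-door set.

D→Q: no observed back-door set.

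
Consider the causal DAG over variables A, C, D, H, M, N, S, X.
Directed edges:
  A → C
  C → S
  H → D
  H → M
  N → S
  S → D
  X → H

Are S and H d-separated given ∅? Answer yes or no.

Yes — S ⊥ H | ∅.

Bayes-Ball from S | ∅ reaches {A,C,D,N}.
H ∉ reach(S|∅) ⇒ S ⊥ H | ∅.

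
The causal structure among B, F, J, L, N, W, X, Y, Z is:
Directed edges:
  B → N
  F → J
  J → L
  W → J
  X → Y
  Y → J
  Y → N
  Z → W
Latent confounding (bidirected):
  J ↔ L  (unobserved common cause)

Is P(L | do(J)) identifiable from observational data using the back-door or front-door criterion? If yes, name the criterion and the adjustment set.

desc(J)\{J}={L}; candidates ⊆ {B,F,N,W,X,Y,Z}.
J↔L: latent back-door arc(s) into J.
size 0: {}; under {} J still reaches {F,L,N,W,X,Y,Z} ∋ L.
size 1: {B}, {F}, {N} …(+4); under {B} J still reaches {F,L,N,W,X,Y,Z} ∋ L.
size 2: {B,F}, {B,N}, {B,W} …(+18); under {B,F} J still reaches {L,N,W,X,Y,Z} ∋ L.
J↔L cannot be blocked by any observed set — no back-door set.
No mediator lies on a directed J→…→L path.
Neither criterion identifies P(L|do(J)) in this graph.

P(L|do(J)): not identifiable (no BD/FD set).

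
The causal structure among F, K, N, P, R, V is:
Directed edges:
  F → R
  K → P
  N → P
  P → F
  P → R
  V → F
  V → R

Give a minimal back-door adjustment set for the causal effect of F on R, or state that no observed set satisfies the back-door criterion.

desc(F)\{F}={R}; candidates ⊆ {K,N,P,V}.
size 0: {}; under {} F still reaches {K,N,P,R,V} ∋ R.
size 1: {K}, {N}, {P} …(+1); under {K} F still reaches {N,P,R,V} ∋ R.
{P,V}: F⊥R given {P,V} in G with F→· removed — back-door holds.

F→R: minimal back-door set {P, V}.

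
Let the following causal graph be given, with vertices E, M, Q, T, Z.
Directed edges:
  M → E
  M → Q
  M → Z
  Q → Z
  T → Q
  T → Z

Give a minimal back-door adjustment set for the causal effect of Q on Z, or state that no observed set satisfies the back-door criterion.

desc(Q)\{Q}={Z}; candidates ⊆ {E,M,T}.
size 0: {}; under {} Q still reaches {E,M,T,Z} ∋ Z.
size 1: {E}, {M}, {T}; under {E} Q still reaches {M,T,Z} ∋ Z.
{M,T}: Q⊥Z given {M,T} in G with Q→· removed — back-door holds.

Q→Z: minimal back-door set {M, T}.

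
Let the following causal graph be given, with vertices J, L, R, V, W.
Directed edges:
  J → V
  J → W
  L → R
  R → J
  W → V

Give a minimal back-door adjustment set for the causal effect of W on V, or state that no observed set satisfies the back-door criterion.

desc(W)\{W}={V}; candidates ⊆ {J,L,R}.
size 0: {}; under {} W still reaches {J,L,R,V} ∋ V.
{J}: W⊥V given {J} in G with W→· removed — back-door holds.

W→V: minimal back-door set {J}.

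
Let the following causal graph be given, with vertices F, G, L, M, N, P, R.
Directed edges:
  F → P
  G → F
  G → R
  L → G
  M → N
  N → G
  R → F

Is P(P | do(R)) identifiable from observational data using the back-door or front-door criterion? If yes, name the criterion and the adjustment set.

desc(R)\{R}={F,P}; candidates ⊆ {G,L,M,N}.
size 0: {}; under {} R still reaches {F,G,L,M,N,P} ∋ P.
{G}: R⊥P given {G} in G with R→· removed — back-door holds.
P(P|do(R)) = Σ_{G} P(P|R,G)·P(G).

P(P|do(R)): backdoor, adjust for {G}.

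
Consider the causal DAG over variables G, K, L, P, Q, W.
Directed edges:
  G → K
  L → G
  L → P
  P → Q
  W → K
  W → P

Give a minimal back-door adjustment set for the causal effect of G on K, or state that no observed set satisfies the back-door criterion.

G→K: minimal back-door set ∅.

desc(G)\{G}={K}; candidates ⊆ {L,P,Q,W}.
∅: G⊥K given ∅ in G with G→· removed — back-door holds.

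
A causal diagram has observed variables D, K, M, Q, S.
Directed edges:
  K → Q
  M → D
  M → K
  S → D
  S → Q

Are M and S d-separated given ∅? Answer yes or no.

Bayes-Ball from M | ∅ reaches {D,K,Q}.
S ∉ reach(M|∅) ⇒ M ⊥ S | ∅.

Yes — M ⊥ S | ∅.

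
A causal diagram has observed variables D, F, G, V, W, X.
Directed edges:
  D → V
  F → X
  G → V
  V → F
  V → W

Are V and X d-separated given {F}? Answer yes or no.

Bayes-Ball from V | {F} reaches {D,G,W}.
X ∉ reach(V|{F}) ⇒ V ⊥ X | {F}.

Yes — V ⊥ X | {F}.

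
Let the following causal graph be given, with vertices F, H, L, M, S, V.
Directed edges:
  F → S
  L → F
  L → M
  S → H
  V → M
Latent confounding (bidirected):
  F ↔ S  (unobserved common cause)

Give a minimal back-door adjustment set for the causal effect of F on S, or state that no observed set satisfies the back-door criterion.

F→S: no observed back-door set.

desc(F)\{F}={H,S}; candidates ⊆ {L,M,V}.
F↔S: latent back-door arc(s) into F.
size 0: {}; under {} F still reaches {H,L,M,S} ∋ S.
size 1: {L}, {M}, {V}; under {L} F still reaches {H,S} ∋ S.
size 2: {L,M}, {L,V}, {M,V}; under {L,M} F still reaches {H,S} ∋ S.
F↔S cannot be blocked by any observed set — no back-door set.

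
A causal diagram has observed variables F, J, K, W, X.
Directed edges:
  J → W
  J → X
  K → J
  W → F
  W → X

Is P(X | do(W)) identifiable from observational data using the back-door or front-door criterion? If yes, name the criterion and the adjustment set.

P(X|do(W)): backdoor, adjust for {J}.

desc(W)\{W}={F,X}; candidates ⊆ {J,K}.
size 0: {}; under {} W still reaches {J,K,X} ∋ X.
{J}: W⊥X given {J} in G with W→· removed — back-door holds.
P(X|do(W)) = Σ_{J} P(X|W,J)·P(J).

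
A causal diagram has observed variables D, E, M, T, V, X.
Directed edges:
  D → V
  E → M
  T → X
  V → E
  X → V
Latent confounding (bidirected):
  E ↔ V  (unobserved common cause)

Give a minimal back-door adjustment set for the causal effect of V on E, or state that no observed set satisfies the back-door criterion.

V→E: no observed back-door set.

desc(V)\{V}={E,M}; candidates ⊆ {D,T,X}.
V↔E: latent back-door arc(s) into V.
size 0: {}; under {} V still reaches {D,E,M,T,X} ∋ E.
size 1: {D}, {T}, {X}; under {D} V still reaches {E,M,T,X} ∋ E.
size 2: {D,T}, {D,X}, {T,X}; under {D,T} V still reaches {E,M,X} ∋ E.
V↔E cannot be blocked by any observed set — no back-door set.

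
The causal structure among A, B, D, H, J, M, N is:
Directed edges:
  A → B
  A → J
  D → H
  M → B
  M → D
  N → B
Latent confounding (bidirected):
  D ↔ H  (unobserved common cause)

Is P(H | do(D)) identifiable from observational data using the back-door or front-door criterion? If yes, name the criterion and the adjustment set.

P(H|do(D)): not identifiable (no BD/FD set).

desc(D)\{D}={H}; candidates ⊆ {A,B,J,M,N}.
D↔H: latent back-door arc(s) into D.
size 0: {}; under {} D still reaches {B,H,M} ∋ H.
size 1: {A}, {B}, {J} …(+2); under {A} D still reaches {B,H,M} ∋ H.
size 2: {A,B}, {A,J}, {A,M} …(+7); under {A,B} D still reaches {H,M,N} ∋ H.
D↔H cannot be blocked by any observed set — no back-door set.
No mediator lies on a directed D→…→H path.
Neither criterion identifies P(H|do(D)) in this graph.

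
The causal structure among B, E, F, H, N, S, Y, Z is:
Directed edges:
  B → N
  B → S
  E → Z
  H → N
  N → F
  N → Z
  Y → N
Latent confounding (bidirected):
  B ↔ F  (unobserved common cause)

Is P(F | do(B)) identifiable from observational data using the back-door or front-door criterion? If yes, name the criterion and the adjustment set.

P(F|do(B)): frontdoor, adjust for {N}.

desc(B)\{B}={F,N,S,Z}; candidates ⊆ {E,H,Y}.
B↔F: latent back-door arc(s) into B.
size 0: {}; under {} B still reaches {F} ∋ F.
size 1: {E}, {H}, {Y}; under {E} B still reaches {F} ∋ F.
size 2: {E,H}, {E,Y}, {H,Y}; under {E,H} B still reaches {F} ∋ F.
B↔F cannot be blocked by any observed set — no back-door set.
{N}: (i) intercepts every directed B→F path; (ii) no back-door B→{N}; (iii) {B} blocks every back-door {N}→F. Front-door holds.
P(F|do(B)) = Σ_{N} P(N|B) Σ_{B'} P(F|N,B')P(B').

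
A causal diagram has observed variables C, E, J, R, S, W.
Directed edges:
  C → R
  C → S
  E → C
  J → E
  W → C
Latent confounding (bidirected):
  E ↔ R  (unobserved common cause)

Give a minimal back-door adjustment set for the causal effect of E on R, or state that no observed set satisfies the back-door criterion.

desc(E)\{E}={C,R,S}; candidates ⊆ {J,W}.
E↔R: latent back-door arc(s) into E.
size 0: {}; under {} E still reaches {J,R} ∋ R.
size 1: {J}, {W}; under {J} E still reaches {R} ∋ R.
size 2: {J,W}; under {J,W} E still reaches {R} ∋ R.
E↔R cannot be blocked by any observed set — no back-door set.

E→R: no observed back-door set.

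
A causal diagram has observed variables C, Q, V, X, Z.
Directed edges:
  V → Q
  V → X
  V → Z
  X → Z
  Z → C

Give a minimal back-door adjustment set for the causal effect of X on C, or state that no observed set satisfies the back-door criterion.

desc(X)\{X}={C,Z}; candidates ⊆ {Q,V}.
size 0: {}; under {} X still reaches {C,Q,V,Z} ∋ C.
{V}: X⊥C given {V} in G with X→· removed — back-door holds.

X→C: minimal back-door set {V}.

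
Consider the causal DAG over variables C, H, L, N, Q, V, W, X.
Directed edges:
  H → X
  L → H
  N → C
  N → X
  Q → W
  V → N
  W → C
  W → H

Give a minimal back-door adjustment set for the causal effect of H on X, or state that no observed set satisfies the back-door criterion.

desc(H)\{H}={X}; candidates ⊆ {C,L,N,Q,V,W}.
∅: H⊥X given ∅ in G with H→· removed — back-door holds.

H→X: minimal back-door set ∅.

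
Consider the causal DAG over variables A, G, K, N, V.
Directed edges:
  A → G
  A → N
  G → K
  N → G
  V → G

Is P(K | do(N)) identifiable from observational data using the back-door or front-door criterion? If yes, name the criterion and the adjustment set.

P(K|do(N)): backdoor, adjust for {A}.

desc(N)\{N}={G,K}; candidates ⊆ {A,V}.
size 0: {}; under {} N still reaches {A,G,K} ∋ K.
{A}: N⊥K given {A} in G with N→· removed — back-door holds.
P(K|do(N)) = Σ_{A} P(K|N,A)·P(A).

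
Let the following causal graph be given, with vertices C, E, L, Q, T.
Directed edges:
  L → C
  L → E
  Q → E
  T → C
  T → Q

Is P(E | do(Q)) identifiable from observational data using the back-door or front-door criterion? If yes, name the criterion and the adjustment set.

P(E|do(Q)): backdoor, adjust for ∅.

desc(Q)\{Q}={E}; candidates ⊆ {C,L,T}.
∅: Q⊥E given ∅ in G with Q→· removed — back-door holds.
P(E|do(Q)) = P(E|Q) — no adjustment needed.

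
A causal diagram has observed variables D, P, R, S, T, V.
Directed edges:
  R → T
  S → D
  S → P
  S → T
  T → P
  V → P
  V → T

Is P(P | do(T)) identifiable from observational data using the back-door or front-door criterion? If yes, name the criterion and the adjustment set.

desc(T)\{T}={P}; candidates ⊆ {D,R,S,V}.
size 0: {}; under {} T still reaches {D,P,R,S,V} ∋ P.
size 1: {D}, {R}, {S} …(+1); under {D} T still reaches {P,R,S,V} ∋ P.
{S,V}: T⊥P given {S,V} in G with T→· removed — back-door holds.
P(P|do(T)) = Σ_{S,V} P(P|T,S,V)·P(S,V).

P(P|do(T)): backdoor, adjust for {S, V}.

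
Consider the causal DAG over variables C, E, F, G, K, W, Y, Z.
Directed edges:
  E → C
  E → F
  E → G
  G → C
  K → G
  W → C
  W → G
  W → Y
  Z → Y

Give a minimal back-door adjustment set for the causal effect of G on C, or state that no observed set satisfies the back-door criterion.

desc(G)\{G}={C}; candidates ⊆ {E,F,K,W,Y,Z}.
size 0: {}; under {} G still reaches {C,E,F,K,W,Y} ∋ C.
size 1: {E}, {F}, {K} …(+3); under {E} G still reaches {C,K,W,Y} ∋ C.
{E,W}: G⊥C given {E,W} in G with G→· removed — back-door holds.

G→C: minimal back-door set {E, W}.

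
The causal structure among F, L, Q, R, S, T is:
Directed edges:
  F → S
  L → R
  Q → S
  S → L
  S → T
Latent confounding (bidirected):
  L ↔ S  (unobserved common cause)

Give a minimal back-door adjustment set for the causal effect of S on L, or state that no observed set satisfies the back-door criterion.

desc(S)\{S}={L,R,T}; candidates ⊆ {F,Q}.
S↔L: latent back-door arc(s) into S.
size 0: {}; under {} S still reaches {F,L,Q,R} ∋ L.
size 1: {F}, {Q}; under {F} S still reaches {L,Q,R} ∋ L.
size 2: {F,Q}; under {F,Q} S still reaches {L,R} ∋ L.
S↔L cannot be blocked by any observed set — no back-door set.

S→L: no observed back-door set.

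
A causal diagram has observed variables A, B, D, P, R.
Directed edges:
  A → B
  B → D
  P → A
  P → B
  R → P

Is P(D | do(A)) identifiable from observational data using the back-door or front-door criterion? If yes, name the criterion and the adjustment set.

P(D|do(A)): backdoor, adjust for {P}.

desc(A)\{A}={B,D}; candidates ⊆ {P,R}.
size 0: {}; under {} A still reaches {B,D,P,R} ∋ D.
{P}: A⊥D given {P} in G with A→· removed — back-door holds.
P(D|do(A)) = Σ_{P} P(D|A,P)·P(P).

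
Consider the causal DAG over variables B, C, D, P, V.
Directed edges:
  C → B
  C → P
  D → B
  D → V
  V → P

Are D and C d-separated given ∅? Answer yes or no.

Bayes-Ball from D | ∅ reaches {B,P,V}.
C ∉ reach(D|∅) ⇒ D ⊥ C | ∅.

Yes — D ⊥ C | ∅.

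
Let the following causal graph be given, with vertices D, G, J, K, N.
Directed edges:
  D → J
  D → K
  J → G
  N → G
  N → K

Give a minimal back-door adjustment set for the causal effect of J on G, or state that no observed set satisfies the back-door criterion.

desc(J)\{J}={G}; candidates ⊆ {D,K,N}.
∅: J⊥G given ∅ in G with J→· removed — back-door holds.

J→G: minimal back-door set ∅.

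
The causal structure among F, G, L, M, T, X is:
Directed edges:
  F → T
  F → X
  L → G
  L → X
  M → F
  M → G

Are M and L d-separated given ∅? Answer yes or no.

Yes — M ⊥ L | ∅.

Bayes-Ball from M | ∅ reaches {F,G,T,X}.
L ∉ reach(M|∅) ⇒ M ⊥ L | ∅.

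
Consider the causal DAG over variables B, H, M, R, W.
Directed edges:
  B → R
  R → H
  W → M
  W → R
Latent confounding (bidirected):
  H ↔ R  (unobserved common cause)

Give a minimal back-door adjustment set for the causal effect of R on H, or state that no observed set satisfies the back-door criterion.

R→H: no observed back-door set.

desc(R)\{R}={H}; candidates ⊆ {B,M,W}.
R↔H: latent back-door arc(s) into R.
size 0: {}; under {} R still reaches {B,H,M,W} ∋ H.
size 1: {B}, {M}, {W}; under {B} R still reaches {H,M,W} ∋ H.
size 2: {B,M}, {B,W}, {M,W}; under {B,M} R still reaches {H,W} ∋ H.
R↔H cannot be blocked by any observed set — no back-door set.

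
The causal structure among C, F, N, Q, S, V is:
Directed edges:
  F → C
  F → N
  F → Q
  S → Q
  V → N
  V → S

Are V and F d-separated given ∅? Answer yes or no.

Yes — V ⊥ F | ∅.

Bayes-Ball from V | ∅ reaches {N,Q,S}.
F ∉ reach(V|∅) ⇒ V ⊥ F | ∅.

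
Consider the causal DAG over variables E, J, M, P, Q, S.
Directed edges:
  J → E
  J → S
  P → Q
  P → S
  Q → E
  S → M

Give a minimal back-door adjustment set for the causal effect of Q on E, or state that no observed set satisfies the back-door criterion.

desc(Q)\{Q}={E}; candidates ⊆ {J,M,P,S}.
∅: Q⊥E given ∅ in G with Q→· removed — back-door holds.

Q→E: minimal back-door set ∅.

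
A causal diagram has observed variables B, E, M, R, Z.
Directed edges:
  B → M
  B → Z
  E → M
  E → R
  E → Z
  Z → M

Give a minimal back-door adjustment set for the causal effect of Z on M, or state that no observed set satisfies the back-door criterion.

desc(Z)\{Z}={M}; candidates ⊆ {B,E,R}.
size 0: {}; under {} Z still reaches {B,E,M,R} ∋ M.
size 1: {B}, {E}, {R}; under {B} Z still reaches {E,M,R} ∋ M.
{B,E}: Z⊥M given {B,E} in G with Z→· removed — back-door holds.

Z→M: minimal back-door set {B, E}.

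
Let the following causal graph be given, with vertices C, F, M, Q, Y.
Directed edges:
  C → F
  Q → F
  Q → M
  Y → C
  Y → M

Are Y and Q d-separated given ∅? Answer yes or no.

Yes — Y ⊥ Q | ∅.

Bayes-Ball from Y | ∅ reaches {C,F,M}.
Q ∉ reach(Y|∅) ⇒ Y ⊥ Q | ∅.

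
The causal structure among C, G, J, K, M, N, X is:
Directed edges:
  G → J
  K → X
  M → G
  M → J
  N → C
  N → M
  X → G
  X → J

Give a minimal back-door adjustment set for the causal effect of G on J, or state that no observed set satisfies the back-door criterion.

desc(G)\{G}={J}; candidates ⊆ {C,K,M,N,X}.
size 0: {}; under {} G still reaches {C,J,K,M,N,X} ∋ J.
size 1: {C}, {K}, {M} …(+2); under {C} G still reaches {J,K,M,N,X} ∋ J.
{M,X}: G⊥J given {M,X} in G with G→· removed — back-door holds.

G→J: minimal back-door set {M, X}.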